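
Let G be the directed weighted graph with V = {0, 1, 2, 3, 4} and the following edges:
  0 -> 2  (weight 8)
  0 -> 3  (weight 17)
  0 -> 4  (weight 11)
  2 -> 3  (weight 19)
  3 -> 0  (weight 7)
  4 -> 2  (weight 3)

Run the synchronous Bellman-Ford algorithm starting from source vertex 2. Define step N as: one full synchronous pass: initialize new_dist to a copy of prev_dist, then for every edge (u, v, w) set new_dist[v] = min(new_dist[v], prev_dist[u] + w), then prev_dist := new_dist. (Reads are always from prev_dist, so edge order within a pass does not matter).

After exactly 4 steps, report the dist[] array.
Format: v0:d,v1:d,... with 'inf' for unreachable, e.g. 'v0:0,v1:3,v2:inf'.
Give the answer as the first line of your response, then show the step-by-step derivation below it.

v0:26,v1:inf,v2:0,v3:19,v4:37

step 1: dist = v0:inf,v1:inf,v2:0,v3:19,v4:inf
step 2: dist = v0:26,v1:inf,v2:0,v3:19,v4:inf
step 3: dist = v0:26,v1:inf,v2:0,v3:19,v4:37
step 4: dist = v0:26,v1:inf,v2:0,v3:19,v4:37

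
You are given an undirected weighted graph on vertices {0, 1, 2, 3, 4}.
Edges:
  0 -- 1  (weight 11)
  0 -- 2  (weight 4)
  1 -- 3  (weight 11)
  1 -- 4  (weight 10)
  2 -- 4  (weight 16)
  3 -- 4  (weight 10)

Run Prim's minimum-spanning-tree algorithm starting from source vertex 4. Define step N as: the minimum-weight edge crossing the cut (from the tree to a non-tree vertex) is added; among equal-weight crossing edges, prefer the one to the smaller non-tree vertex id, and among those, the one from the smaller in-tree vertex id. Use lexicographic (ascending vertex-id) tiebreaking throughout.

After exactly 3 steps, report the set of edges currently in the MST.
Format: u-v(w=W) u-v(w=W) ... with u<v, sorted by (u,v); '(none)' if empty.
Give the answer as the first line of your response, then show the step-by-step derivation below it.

0-1(w=11) 1-4(w=10) 3-4(w=10)

step 1: add edge 1-4 (w=10); MST = {1-4(w=10)}
step 2: add edge 3-4 (w=10); MST = {1-4(w=10) 3-4(w=10)}
step 3: add edge 0-1 (w=11); MST = {0-1(w=11) 1-4(w=10) 3-4(w=10)}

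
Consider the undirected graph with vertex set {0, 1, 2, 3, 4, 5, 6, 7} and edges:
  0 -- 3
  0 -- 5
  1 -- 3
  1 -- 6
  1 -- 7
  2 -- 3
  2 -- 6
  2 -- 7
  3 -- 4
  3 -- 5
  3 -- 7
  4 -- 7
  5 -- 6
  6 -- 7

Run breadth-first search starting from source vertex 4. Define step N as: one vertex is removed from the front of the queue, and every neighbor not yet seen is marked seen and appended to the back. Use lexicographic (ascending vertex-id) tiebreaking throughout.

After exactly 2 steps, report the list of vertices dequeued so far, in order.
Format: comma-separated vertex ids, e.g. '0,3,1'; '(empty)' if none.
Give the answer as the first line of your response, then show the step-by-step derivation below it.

4,3

step 1: dequeue 4; queue=[3,7]; order=4
step 2: dequeue 3; queue=[7,0,1,2,5]; order=4,3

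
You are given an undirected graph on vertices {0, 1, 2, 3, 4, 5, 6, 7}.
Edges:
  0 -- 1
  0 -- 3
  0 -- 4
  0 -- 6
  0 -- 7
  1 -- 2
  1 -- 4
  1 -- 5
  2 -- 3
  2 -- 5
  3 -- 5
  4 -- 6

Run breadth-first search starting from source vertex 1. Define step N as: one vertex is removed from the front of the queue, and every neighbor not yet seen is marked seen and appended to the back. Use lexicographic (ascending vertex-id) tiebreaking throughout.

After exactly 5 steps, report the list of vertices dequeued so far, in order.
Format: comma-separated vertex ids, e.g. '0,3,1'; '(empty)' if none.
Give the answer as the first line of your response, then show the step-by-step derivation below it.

1,0,2,4,5

step 1: dequeue 1; queue=[0,2,4,5]; order=1
step 2: dequeue 0; queue=[2,4,5,3,6,7]; order=1,0
step 3: dequeue 2; queue=[4,5,3,6,7]; order=1,0,2
step 4: dequeue 4; queue=[5,3,6,7]; order=1,0,2,4
step 5: dequeue 5; queue=[3,6,7]; order=1,0,2,4,5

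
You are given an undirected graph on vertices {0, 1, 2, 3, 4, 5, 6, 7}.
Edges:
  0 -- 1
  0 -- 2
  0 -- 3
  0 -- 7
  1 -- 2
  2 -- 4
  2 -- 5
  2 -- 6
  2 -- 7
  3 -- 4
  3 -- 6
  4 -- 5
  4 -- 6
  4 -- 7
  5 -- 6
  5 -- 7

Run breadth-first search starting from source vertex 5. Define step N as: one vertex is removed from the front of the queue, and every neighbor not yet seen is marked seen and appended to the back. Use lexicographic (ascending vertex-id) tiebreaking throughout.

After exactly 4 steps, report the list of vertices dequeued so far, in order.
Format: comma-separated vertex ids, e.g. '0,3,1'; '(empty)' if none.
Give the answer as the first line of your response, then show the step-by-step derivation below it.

5,2,4,6

step 1: dequeue 5; queue=[2,4,6,7]; order=5
step 2: dequeue 2; queue=[4,6,7,0,1]; order=5,2
step 3: dequeue 4; queue=[6,7,0,1,3]; order=5,2,4
step 4: dequeue 6; queue=[7,0,1,3]; order=5,2,4,6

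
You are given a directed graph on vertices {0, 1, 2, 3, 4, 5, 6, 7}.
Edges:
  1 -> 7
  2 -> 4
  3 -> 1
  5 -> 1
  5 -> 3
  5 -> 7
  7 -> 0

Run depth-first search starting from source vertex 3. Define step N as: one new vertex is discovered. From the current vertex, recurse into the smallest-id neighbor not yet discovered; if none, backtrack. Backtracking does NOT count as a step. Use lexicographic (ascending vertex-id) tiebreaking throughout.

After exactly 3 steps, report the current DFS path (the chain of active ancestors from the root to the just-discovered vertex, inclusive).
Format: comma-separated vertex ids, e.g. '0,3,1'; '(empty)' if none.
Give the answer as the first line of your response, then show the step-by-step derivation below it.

3,1,7

step 1: discover 3; path=3; order=3
step 2: discover 1; path=3>1; order=3,1
step 3: discover 7; path=3>1>7; order=3,1,7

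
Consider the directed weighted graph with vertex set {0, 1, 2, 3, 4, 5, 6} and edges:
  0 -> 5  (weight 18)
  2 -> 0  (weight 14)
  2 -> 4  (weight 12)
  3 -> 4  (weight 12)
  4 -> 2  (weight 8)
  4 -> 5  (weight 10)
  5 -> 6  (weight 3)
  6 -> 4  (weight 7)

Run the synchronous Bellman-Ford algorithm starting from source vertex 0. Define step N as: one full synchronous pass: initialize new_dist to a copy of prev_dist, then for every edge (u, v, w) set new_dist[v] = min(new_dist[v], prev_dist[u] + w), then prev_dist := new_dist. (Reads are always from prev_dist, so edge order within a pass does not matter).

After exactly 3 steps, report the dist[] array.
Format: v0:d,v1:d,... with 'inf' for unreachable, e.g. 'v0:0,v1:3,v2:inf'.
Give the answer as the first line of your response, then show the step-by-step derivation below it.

v0:0,v1:inf,v2:inf,v3:inf,v4:28,v5:18,v6:21

step 1: dist = v0:0,v1:inf,v2:inf,v3:inf,v4:inf,v5:18,v6:inf
step 2: dist = v0:0,v1:inf,v2:inf,v3:inf,v4:inf,v5:18,v6:21
step 3: dist = v0:0,v1:inf,v2:inf,v3:inf,v4:28,v5:18,v6:21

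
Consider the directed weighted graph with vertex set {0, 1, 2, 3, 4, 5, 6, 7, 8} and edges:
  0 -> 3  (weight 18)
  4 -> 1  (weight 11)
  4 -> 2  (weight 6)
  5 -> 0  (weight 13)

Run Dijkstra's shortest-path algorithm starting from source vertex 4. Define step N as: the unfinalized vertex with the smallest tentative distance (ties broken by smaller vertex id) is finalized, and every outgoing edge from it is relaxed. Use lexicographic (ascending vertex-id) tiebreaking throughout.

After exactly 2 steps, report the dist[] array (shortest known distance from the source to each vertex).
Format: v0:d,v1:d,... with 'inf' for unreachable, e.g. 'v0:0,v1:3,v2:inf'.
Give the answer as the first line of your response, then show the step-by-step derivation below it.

v0:inf,v1:11,v2:6,v3:inf,v4:0,v5:inf,v6:inf,v7:inf,v8:inf

step 1: dist = v0:inf,v1:11,v2:6,v3:inf,v4:0,v5:inf,v6:inf,v7:inf,v8:inf
step 2: dist = v0:inf,v1:11,v2:6,v3:inf,v4:0,v5:inf,v6:inf,v7:inf,v8:inf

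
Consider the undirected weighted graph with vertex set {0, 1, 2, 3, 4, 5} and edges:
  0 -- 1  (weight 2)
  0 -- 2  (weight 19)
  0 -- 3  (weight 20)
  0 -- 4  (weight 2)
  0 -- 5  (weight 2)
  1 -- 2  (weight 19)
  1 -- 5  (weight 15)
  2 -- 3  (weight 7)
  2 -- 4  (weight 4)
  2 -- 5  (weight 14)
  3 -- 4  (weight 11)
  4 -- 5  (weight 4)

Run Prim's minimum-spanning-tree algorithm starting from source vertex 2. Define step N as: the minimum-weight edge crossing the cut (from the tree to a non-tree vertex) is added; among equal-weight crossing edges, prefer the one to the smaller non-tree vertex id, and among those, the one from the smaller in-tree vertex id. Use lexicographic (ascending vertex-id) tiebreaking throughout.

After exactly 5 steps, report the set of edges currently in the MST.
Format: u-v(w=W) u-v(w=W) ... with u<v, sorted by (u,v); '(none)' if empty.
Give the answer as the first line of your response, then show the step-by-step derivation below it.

0-1(w=2) 0-4(w=2) 0-5(w=2) 2-3(w=7) 2-4(w=4)

step 1: add edge 2-4 (w=4); MST = {2-4(w=4)}
step 2: add edge 0-4 (w=2); MST = {0-4(w=2) 2-4(w=4)}
step 3: add edge 0-1 (w=2); MST = {0-1(w=2) 0-4(w=2) 2-4(w=4)}
step 4: add edge 0-5 (w=2); MST = {0-1(w=2) 0-4(w=2) 0-5(w=2) 2-4(w=4)}
step 5: add edge 2-3 (w=7); MST = {0-1(w=2) 0-4(w=2) 0-5(w=2) 2-3(w=7) 2-4(w=4)}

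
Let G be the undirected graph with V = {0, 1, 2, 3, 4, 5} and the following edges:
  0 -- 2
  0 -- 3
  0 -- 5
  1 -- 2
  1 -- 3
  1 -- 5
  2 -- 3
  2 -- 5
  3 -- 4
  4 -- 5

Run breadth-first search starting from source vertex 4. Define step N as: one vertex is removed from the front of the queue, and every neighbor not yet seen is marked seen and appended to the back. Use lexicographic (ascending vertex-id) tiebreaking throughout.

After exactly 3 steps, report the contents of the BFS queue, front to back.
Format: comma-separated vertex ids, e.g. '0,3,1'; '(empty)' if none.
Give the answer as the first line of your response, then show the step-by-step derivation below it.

0,1,2

step 1: dequeue 4; queue=[3,5]; order=4
step 2: dequeue 3; queue=[5,0,1,2]; order=4,3
step 3: dequeue 5; queue=[0,1,2]; order=4,3,5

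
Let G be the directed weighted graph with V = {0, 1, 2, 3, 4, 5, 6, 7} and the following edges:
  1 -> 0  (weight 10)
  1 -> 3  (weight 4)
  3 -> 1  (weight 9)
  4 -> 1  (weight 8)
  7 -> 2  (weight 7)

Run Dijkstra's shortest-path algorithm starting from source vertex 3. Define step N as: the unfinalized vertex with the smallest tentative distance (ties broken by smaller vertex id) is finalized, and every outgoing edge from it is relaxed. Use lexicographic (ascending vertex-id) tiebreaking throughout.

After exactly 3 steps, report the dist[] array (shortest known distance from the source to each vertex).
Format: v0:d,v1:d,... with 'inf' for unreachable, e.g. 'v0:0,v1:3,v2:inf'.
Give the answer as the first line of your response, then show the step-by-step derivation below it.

v0:19,v1:9,v2:inf,v3:0,v4:inf,v5:inf,v6:inf,v7:inf

step 1: dist = v0:inf,v1:9,v2:inf,v3:0,v4:inf,v5:inf,v6:inf,v7:inf
step 2: dist = v0:19,v1:9,v2:inf,v3:0,v4:inf,v5:inf,v6:inf,v7:inf
step 3: dist = v0:19,v1:9,v2:inf,v3:0,v4:inf,v5:inf,v6:inf,v7:inf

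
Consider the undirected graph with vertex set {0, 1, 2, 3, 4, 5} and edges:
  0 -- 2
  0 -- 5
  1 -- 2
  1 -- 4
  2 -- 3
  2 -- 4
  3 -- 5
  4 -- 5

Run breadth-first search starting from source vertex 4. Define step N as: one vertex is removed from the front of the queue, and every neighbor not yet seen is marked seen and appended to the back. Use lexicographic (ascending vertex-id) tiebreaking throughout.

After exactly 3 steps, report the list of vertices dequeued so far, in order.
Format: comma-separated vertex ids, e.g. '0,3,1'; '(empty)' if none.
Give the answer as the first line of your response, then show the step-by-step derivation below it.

4,1,2

step 1: dequeue 4; queue=[1,2,5]; order=4
step 2: dequeue 1; queue=[2,5]; order=4,1
step 3: dequeue 2; queue=[5,0,3]; order=4,1,2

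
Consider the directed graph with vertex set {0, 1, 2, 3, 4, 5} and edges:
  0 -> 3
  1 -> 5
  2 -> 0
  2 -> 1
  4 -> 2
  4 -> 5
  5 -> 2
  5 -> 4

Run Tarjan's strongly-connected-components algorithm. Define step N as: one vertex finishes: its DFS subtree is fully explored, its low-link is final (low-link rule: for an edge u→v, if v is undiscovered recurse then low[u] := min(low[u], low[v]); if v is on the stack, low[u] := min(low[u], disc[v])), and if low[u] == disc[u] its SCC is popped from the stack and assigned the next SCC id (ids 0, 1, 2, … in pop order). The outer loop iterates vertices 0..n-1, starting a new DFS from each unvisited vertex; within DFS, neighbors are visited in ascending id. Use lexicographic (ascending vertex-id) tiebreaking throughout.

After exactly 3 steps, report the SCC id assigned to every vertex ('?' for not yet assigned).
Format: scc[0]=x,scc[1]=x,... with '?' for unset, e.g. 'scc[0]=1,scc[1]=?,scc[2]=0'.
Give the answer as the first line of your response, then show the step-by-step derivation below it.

scc[0]=1,scc[1]=?,scc[2]=?,scc[3]=0,scc[4]=?,scc[5]=?

step 1: low=(low[0]=0,low[1]=?,low[2]=?,low[3]=1,low[4]=?,low[5]=?); scc=(scc[0]=?,scc[1]=?,scc[2]=?,scc[3]=0,scc[4]=?,scc[5]=?)
step 2: low=(low[0]=0,low[1]=?,low[2]=?,low[3]=1,low[4]=?,low[5]=?); scc=(scc[0]=1,scc[1]=?,scc[2]=?,scc[3]=0,scc[4]=?,scc[5]=?)
step 3: low=(low[0]=0,low[1]=2,low[2]=2,low[3]=1,low[4]=?,low[5]=3); scc=(scc[0]=1,scc[1]=?,scc[2]=?,scc[3]=0,scc[4]=?,scc[5]=?)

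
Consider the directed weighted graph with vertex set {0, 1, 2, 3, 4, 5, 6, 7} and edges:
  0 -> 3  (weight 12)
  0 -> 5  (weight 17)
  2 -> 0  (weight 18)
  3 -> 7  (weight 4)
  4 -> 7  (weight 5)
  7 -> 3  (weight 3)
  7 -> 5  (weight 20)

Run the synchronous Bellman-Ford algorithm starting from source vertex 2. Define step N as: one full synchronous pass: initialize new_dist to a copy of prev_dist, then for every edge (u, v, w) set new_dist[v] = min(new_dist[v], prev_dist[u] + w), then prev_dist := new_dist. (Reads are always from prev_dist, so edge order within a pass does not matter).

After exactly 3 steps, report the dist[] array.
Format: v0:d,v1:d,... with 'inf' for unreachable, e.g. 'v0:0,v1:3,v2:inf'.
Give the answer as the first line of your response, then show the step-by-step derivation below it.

v0:18,v1:inf,v2:0,v3:30,v4:inf,v5:35,v6:inf,v7:34

step 1: dist = v0:18,v1:inf,v2:0,v3:inf,v4:inf,v5:inf,v6:inf,v7:inf
step 2: dist = v0:18,v1:inf,v2:0,v3:30,v4:inf,v5:35,v6:inf,v7:inf
step 3: dist = v0:18,v1:inf,v2:0,v3:30,v4:inf,v5:35,v6:inf,v7:34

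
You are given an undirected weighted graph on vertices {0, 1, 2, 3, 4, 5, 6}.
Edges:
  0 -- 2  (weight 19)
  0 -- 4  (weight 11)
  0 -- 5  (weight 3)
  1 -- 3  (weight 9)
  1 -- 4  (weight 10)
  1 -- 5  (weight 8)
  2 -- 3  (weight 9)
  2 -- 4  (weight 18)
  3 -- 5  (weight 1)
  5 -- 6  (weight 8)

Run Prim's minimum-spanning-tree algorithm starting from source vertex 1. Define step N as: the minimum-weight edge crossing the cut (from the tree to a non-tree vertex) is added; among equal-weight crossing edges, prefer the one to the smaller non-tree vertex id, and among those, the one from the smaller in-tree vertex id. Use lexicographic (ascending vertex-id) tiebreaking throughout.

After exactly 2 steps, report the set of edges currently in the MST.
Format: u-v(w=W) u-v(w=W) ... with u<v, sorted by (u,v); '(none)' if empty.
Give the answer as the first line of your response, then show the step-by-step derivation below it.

1-5(w=8) 3-5(w=1)

step 1: add edge 1-5 (w=8); MST = {1-5(w=8)}
step 2: add edge 3-5 (w=1); MST = {1-5(w=8) 3-5(w=1)}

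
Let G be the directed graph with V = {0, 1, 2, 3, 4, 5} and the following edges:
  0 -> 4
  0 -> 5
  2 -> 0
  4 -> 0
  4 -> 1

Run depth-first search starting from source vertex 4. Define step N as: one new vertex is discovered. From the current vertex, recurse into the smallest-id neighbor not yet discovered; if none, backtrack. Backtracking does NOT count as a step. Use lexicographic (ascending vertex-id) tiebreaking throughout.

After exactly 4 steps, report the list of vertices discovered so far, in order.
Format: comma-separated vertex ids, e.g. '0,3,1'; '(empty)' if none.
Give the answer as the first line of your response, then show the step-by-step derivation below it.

4,0,5,1

step 1: discover 4; path=4; order=4
step 2: discover 0; path=4>0; order=4,0
step 3: discover 5; path=4>0>5; order=4,0,5
step 4: discover 1; path=4>1; order=4,0,5,1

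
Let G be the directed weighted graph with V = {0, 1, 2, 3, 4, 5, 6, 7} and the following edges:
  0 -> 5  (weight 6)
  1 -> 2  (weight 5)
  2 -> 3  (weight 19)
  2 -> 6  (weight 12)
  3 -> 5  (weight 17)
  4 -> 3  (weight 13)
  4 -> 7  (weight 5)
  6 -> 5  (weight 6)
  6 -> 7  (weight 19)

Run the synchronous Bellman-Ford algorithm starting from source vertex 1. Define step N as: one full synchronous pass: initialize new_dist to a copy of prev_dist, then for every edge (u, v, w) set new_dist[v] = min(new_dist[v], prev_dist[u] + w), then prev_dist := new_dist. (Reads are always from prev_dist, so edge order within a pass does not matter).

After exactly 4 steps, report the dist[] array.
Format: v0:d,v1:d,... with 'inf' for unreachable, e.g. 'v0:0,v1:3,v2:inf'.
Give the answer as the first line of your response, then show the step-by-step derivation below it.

v0:inf,v1:0,v2:5,v3:24,v4:inf,v5:23,v6:17,v7:36

step 1: dist = v0:inf,v1:0,v2:5,v3:inf,v4:inf,v5:inf,v6:inf,v7:inf
step 2: dist = v0:inf,v1:0,v2:5,v3:24,v4:inf,v5:inf,v6:17,v7:inf
step 3: dist = v0:inf,v1:0,v2:5,v3:24,v4:inf,v5:23,v6:17,v7:36
step 4: dist = v0:inf,v1:0,v2:5,v3:24,v4:inf,v5:23,v6:17,v7:36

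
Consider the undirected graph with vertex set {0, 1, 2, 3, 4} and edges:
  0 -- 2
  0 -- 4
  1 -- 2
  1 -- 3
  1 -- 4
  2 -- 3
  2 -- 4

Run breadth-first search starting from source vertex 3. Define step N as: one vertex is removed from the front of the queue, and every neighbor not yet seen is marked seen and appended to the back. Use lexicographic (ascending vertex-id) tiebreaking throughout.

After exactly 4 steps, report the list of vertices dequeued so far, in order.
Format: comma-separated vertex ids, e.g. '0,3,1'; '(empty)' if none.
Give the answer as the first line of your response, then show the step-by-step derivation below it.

3,1,2,4

step 1: dequeue 3; queue=[1,2]; order=3
step 2: dequeue 1; queue=[2,4]; order=3,1
step 3: dequeue 2; queue=[4,0]; order=3,1,2
step 4: dequeue 4; queue=[0]; order=3,1,2,4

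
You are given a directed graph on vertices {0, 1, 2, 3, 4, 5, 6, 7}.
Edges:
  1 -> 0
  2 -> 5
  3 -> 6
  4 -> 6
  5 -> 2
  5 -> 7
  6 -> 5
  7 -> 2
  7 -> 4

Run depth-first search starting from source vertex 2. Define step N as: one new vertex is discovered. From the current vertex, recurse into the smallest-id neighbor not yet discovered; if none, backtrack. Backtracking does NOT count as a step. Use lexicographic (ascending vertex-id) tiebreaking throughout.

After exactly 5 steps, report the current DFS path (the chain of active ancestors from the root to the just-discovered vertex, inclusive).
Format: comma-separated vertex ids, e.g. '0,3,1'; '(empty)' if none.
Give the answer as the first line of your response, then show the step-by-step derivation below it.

2,5,7,4,6

step 1: discover 2; path=2; order=2
step 2: discover 5; path=2>5; order=2,5
step 3: discover 7; path=2>5>7; order=2,5,7
step 4: discover 4; path=2>5>7>4; order=2,5,7,4
step 5: discover 6; path=2>5>7>4>6; order=2,5,7,4,6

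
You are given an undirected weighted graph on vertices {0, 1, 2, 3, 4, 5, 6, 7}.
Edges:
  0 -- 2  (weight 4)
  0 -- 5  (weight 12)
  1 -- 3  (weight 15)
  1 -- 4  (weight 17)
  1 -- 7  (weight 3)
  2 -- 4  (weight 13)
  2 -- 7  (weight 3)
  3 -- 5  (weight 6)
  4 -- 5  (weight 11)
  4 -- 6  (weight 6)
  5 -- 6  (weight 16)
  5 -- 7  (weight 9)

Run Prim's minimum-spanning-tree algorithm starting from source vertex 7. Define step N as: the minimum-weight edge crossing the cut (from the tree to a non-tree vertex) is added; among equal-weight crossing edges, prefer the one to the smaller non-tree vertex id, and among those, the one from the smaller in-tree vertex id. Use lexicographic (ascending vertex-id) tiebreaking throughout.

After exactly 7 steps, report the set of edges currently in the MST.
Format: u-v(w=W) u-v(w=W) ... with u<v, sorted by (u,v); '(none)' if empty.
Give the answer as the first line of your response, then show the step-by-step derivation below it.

0-2(w=4) 1-7(w=3) 2-7(w=3) 3-5(w=6) 4-5(w=11) 4-6(w=6) 5-7(w=9)

step 1: add edge 1-7 (w=3); MST = {1-7(w=3)}
step 2: add edge 2-7 (w=3); MST = {1-7(w=3) 2-7(w=3)}
step 3: add edge 0-2 (w=4); MST = {0-2(w=4) 1-7(w=3) 2-7(w=3)}
step 4: add edge 5-7 (w=9); MST = {0-2(w=4) 1-7(w=3) 2-7(w=3) 5-7(w=9)}
step 5: add edge 3-5 (w=6); MST = {0-2(w=4) 1-7(w=3) 2-7(w=3) 3-5(w=6) 5-7(w=9)}
step 6: add edge 4-5 (w=11); MST = {0-2(w=4) 1-7(w=3) 2-7(w=3) 3-5(w=6) 4-5(w=11) 5-7(w=9)}
step 7: add edge 4-6 (w=6); MST = {0-2(w=4) 1-7(w=3) 2-7(w=3) 3-5(w=6) 4-5(w=11) 4-6(w=6) 5-7(w=9)}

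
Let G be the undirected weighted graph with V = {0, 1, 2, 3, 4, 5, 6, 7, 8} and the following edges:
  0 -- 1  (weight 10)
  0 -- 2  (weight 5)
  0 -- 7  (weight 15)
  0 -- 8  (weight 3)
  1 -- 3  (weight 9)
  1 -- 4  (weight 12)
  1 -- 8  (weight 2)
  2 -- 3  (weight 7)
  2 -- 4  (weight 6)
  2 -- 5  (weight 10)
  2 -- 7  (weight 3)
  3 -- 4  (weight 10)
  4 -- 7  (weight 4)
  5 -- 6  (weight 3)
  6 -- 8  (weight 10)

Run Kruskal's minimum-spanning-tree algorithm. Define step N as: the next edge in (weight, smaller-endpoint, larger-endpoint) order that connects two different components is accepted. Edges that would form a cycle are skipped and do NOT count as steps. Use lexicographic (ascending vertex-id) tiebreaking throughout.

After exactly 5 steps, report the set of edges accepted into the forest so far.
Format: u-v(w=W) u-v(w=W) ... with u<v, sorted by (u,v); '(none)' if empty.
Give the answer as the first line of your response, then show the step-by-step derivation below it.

0-8(w=3) 1-8(w=2) 2-7(w=3) 4-7(w=4) 5-6(w=3)

step 1: add edge 1-8 (w=2); MST = {1-8(w=2)}
step 2: add edge 0-8 (w=3); MST = {0-8(w=3) 1-8(w=2)}
step 3: add edge 2-7 (w=3); MST = {0-8(w=3) 1-8(w=2) 2-7(w=3)}
step 4: add edge 5-6 (w=3); MST = {0-8(w=3) 1-8(w=2) 2-7(w=3) 5-6(w=3)}
step 5: add edge 4-7 (w=4); MST = {0-8(w=3) 1-8(w=2) 2-7(w=3) 4-7(w=4) 5-6(w=3)}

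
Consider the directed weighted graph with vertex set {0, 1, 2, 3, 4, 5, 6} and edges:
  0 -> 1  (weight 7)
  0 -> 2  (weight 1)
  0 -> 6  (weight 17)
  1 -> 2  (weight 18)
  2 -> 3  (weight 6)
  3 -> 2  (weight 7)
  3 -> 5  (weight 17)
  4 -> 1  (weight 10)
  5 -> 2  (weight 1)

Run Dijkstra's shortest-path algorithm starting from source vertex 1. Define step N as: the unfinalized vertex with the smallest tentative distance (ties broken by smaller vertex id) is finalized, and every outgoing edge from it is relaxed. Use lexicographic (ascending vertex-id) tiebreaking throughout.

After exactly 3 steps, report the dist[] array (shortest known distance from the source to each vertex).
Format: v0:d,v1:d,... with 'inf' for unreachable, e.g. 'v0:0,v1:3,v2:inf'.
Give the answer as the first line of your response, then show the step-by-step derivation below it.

v0:inf,v1:0,v2:18,v3:24,v4:inf,v5:41,v6:inf

step 1: dist = v0:inf,v1:0,v2:18,v3:inf,v4:inf,v5:inf,v6:inf
step 2: dist = v0:inf,v1:0,v2:18,v3:24,v4:inf,v5:inf,v6:inf
step 3: dist = v0:inf,v1:0,v2:18,v3:24,v4:inf,v5:41,v6:inf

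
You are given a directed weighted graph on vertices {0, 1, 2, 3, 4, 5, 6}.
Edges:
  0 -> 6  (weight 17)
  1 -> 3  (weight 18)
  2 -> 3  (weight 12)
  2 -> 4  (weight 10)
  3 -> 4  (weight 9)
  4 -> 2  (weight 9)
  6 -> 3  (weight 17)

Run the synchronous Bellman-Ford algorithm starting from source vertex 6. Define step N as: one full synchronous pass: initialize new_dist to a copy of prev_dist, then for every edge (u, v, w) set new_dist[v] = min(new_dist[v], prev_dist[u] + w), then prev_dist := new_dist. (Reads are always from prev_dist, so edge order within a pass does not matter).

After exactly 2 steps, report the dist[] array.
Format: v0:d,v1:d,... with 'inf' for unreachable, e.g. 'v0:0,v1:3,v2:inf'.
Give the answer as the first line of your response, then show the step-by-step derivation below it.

v0:inf,v1:inf,v2:inf,v3:17,v4:26,v5:inf,v6:0

step 1: dist = v0:inf,v1:inf,v2:inf,v3:17,v4:inf,v5:inf,v6:0
step 2: dist = v0:inf,v1:inf,v2:inf,v3:17,v4:26,v5:inf,v6:0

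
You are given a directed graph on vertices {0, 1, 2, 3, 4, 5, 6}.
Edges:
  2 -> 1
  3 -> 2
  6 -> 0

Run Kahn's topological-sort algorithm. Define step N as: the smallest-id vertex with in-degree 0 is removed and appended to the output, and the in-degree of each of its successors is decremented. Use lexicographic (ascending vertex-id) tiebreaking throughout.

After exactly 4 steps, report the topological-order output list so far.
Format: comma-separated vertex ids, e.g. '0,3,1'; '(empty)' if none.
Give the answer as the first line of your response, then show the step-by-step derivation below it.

3,2,1,4

step 1: output 3; order=[3]; indeg=(1,1,0,0,0,0,0)
step 2: output 2; order=[3,2]; indeg=(1,0,0,0,0,0,0)
step 3: output 1; order=[3,2,1]; indeg=(1,0,0,0,0,0,0)
step 4: output 4; order=[3,2,1,4]; indeg=(1,0,0,0,0,0,0)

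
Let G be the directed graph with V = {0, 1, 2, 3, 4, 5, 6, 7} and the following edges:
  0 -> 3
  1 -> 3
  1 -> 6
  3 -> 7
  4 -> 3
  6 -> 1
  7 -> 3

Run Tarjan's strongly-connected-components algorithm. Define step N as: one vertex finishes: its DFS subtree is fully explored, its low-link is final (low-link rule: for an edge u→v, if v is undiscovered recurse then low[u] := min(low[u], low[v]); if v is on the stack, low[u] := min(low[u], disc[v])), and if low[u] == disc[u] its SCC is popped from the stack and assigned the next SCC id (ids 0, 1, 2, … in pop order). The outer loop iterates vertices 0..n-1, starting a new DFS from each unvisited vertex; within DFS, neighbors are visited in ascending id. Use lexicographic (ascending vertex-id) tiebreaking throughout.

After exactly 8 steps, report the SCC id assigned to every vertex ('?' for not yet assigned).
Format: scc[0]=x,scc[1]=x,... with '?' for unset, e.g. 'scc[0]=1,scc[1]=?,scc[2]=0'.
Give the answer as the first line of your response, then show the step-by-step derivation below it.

scc[0]=1,scc[1]=2,scc[2]=3,scc[3]=0,scc[4]=4,scc[5]=5,scc[6]=2,scc[7]=0

step 1: low=(low[0]=0,low[1]=?,low[2]=?,low[3]=1,low[4]=?,low[5]=?,low[6]=?,low[7]=1); scc=(scc[0]=?,scc[1]=?,scc[2]=?,scc[3]=?,scc[4]=?,scc[5]=?,scc[6]=?,scc[7]=?)
step 2: low=(low[0]=0,low[1]=?,low[2]=?,low[3]=1,low[4]=?,low[5]=?,low[6]=?,low[7]=1); scc=(scc[0]=?,scc[1]=?,scc[2]=?,scc[3]=0,scc[4]=?,scc[5]=?,scc[6]=?,scc[7]=0)
step 3: low=(low[0]=0,low[1]=?,low[2]=?,low[3]=1,low[4]=?,low[5]=?,low[6]=?,low[7]=1); scc=(scc[0]=1,scc[1]=?,scc[2]=?,scc[3]=0,scc[4]=?,scc[5]=?,scc[6]=?,scc[7]=0)
step 4: low=(low[0]=0,low[1]=3,low[2]=?,low[3]=1,low[4]=?,low[5]=?,low[6]=3,low[7]=1); scc=(scc[0]=1,scc[1]=?,scc[2]=?,scc[3]=0,scc[4]=?,scc[5]=?,scc[6]=?,scc[7]=0)
step 5: low=(low[0]=0,low[1]=3,low[2]=?,low[3]=1,low[4]=?,low[5]=?,low[6]=3,low[7]=1); scc=(scc[0]=1,scc[1]=2,scc[2]=?,scc[3]=0,scc[4]=?,scc[5]=?,scc[6]=2,scc[7]=0)
step 6: low=(low[0]=0,low[1]=3,low[2]=5,low[3]=1,low[4]=?,low[5]=?,low[6]=3,low[7]=1); scc=(scc[0]=1,scc[1]=2,scc[2]=3,scc[3]=0,scc[4]=?,scc[5]=?,scc[6]=2,scc[7]=0)
step 7: low=(low[0]=0,low[1]=3,low[2]=5,low[3]=1,low[4]=6,low[5]=?,low[6]=3,low[7]=1); scc=(scc[0]=1,scc[1]=2,scc[2]=3,scc[3]=0,scc[4]=4,scc[5]=?,scc[6]=2,scc[7]=0)
step 8: low=(low[0]=0,low[1]=3,low[2]=5,low[3]=1,low[4]=6,low[5]=7,low[6]=3,low[7]=1); scc=(scc[0]=1,scc[1]=2,scc[2]=3,scc[3]=0,scc[4]=4,scc[5]=5,scc[6]=2,scc[7]=0)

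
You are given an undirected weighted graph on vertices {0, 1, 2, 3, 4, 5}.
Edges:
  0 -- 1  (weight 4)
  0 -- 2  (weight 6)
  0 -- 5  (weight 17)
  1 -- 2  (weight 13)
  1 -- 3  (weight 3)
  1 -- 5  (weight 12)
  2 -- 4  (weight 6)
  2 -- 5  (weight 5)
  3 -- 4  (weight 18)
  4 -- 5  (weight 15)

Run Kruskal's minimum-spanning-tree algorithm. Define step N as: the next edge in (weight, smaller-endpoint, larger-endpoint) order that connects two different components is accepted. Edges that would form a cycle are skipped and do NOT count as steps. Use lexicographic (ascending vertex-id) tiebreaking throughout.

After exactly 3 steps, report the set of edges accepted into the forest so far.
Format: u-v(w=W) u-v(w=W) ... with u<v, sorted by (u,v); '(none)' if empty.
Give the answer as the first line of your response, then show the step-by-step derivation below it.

0-1(w=4) 1-3(w=3) 2-5(w=5)

step 1: add edge 1-3 (w=3); MST = {1-3(w=3)}
step 2: add edge 0-1 (w=4); MST = {0-1(w=4) 1-3(w=3)}
step 3: add edge 2-5 (w=5); MST = {0-1(w=4) 1-3(w=3) 2-5(w=5)}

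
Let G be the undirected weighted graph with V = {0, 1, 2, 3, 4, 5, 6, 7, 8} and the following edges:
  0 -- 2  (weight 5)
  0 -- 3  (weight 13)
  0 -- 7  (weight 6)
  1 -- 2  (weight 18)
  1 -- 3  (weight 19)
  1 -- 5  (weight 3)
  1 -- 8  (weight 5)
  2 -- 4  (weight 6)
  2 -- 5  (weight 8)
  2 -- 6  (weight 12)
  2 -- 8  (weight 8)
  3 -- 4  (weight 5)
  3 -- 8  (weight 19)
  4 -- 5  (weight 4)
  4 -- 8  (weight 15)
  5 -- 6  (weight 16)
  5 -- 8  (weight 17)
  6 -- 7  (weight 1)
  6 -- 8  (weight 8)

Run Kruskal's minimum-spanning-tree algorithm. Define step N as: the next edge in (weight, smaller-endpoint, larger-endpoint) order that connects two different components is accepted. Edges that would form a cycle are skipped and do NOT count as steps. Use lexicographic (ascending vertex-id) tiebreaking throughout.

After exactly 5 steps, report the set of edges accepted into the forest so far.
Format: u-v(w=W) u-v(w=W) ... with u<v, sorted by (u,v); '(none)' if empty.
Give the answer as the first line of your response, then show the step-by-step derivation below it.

0-2(w=5) 1-5(w=3) 1-8(w=5) 4-5(w=4) 6-7(w=1)

step 1: add edge 6-7 (w=1); MST = {6-7(w=1)}
step 2: add edge 1-5 (w=3); MST = {1-5(w=3) 6-7(w=1)}
step 3: add edge 4-5 (w=4); MST = {1-5(w=3) 4-5(w=4) 6-7(w=1)}
step 4: add edge 0-2 (w=5); MST = {0-2(w=5) 1-5(w=3) 4-5(w=4) 6-7(w=1)}
step 5: add edge 1-8 (w=5); MST = {0-2(w=5) 1-5(w=3) 1-8(w=5) 4-5(w=4) 6-7(w=1)}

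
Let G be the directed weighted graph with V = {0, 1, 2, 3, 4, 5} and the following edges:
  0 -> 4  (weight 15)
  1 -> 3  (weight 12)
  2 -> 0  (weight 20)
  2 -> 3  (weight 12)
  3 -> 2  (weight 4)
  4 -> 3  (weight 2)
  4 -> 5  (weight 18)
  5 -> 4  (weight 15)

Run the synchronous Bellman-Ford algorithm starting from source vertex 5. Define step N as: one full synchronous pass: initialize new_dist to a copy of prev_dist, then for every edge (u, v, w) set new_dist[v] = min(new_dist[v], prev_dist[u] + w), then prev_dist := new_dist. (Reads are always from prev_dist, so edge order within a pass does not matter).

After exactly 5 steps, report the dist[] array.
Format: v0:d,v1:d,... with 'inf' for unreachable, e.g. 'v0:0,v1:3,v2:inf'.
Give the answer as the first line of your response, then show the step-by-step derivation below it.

v0:41,v1:inf,v2:21,v3:17,v4:15,v5:0

step 1: dist = v0:inf,v1:inf,v2:inf,v3:inf,v4:15,v5:0
step 2: dist = v0:inf,v1:inf,v2:inf,v3:17,v4:15,v5:0
step 3: dist = v0:inf,v1:inf,v2:21,v3:17,v4:15,v5:0
step 4: dist = v0:41,v1:inf,v2:21,v3:17,v4:15,v5:0
step 5: dist = v0:41,v1:inf,v2:21,v3:17,v4:15,v5:0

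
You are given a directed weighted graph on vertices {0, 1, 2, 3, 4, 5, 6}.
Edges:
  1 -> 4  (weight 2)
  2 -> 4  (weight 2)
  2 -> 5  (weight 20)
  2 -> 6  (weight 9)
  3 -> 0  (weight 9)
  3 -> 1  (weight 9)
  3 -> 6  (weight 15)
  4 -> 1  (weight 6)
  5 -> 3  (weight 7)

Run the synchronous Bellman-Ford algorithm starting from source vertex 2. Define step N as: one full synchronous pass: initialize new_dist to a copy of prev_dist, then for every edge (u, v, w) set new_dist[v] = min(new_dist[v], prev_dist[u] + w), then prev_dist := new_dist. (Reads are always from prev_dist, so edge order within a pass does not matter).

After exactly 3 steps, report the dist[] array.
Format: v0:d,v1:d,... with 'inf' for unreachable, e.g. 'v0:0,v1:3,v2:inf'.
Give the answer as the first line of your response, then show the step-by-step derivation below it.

v0:36,v1:8,v2:0,v3:27,v4:2,v5:20,v6:9

step 1: dist = v0:inf,v1:inf,v2:0,v3:inf,v4:2,v5:20,v6:9
step 2: dist = v0:inf,v1:8,v2:0,v3:27,v4:2,v5:20,v6:9
step 3: dist = v0:36,v1:8,v2:0,v3:27,v4:2,v5:20,v6:9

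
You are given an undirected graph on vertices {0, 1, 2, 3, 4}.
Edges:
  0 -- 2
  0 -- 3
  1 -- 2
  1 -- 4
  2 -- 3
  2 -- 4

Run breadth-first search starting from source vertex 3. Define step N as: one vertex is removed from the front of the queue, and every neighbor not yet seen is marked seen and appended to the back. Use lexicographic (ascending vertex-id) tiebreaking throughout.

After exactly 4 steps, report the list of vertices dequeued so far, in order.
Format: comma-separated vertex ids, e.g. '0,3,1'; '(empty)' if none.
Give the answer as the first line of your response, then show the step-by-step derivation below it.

3,0,2,1

step 1: dequeue 3; queue=[0,2]; order=3
step 2: dequeue 0; queue=[2]; order=3,0
step 3: dequeue 2; queue=[1,4]; order=3,0,2
step 4: dequeue 1; queue=[4]; order=3,0,2,1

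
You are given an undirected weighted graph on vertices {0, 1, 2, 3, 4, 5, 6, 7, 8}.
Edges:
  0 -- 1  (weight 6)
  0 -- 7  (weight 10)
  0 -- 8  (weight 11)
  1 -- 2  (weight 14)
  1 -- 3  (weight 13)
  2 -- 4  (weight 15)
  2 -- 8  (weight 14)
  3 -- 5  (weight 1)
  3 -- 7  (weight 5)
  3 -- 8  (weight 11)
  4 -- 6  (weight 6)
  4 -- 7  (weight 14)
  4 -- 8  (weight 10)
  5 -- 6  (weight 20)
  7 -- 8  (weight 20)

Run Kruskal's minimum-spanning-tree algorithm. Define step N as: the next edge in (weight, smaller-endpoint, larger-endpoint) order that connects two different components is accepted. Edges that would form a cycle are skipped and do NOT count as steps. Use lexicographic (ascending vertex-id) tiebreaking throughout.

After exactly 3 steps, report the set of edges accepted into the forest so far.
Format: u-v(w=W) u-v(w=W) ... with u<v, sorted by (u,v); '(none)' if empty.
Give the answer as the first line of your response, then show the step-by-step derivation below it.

0-1(w=6) 3-5(w=1) 3-7(w=5)

step 1: add edge 3-5 (w=1); MST = {3-5(w=1)}
step 2: add edge 3-7 (w=5); MST = {3-5(w=1) 3-7(w=5)}
step 3: add edge 0-1 (w=6); MST = {0-1(w=6) 3-5(w=1) 3-7(w=5)}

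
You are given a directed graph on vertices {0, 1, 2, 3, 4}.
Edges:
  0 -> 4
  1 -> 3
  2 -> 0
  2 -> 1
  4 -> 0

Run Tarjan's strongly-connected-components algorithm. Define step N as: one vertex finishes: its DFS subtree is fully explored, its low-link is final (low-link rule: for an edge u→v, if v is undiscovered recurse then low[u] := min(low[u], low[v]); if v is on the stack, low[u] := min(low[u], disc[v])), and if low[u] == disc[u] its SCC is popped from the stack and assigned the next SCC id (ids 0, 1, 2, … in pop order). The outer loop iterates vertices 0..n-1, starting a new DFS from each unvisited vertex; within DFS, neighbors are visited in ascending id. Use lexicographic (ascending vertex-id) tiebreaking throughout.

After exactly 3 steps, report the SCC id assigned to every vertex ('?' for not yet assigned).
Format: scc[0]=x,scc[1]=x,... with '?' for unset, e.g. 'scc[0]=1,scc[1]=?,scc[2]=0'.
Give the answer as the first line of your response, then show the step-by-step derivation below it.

scc[0]=0,scc[1]=?,scc[2]=?,scc[3]=1,scc[4]=0

step 1: low=(low[0]=0,low[1]=?,low[2]=?,low[3]=?,low[4]=0); scc=(scc[0]=?,scc[1]=?,scc[2]=?,scc[3]=?,scc[4]=?)
step 2: low=(low[0]=0,low[1]=?,low[2]=?,low[3]=?,low[4]=0); scc=(scc[0]=0,scc[1]=?,scc[2]=?,scc[3]=?,scc[4]=0)
step 3: low=(low[0]=0,low[1]=2,low[2]=?,low[3]=3,low[4]=0); scc=(scc[0]=0,scc[1]=?,scc[2]=?,scc[3]=1,scc[4]=0)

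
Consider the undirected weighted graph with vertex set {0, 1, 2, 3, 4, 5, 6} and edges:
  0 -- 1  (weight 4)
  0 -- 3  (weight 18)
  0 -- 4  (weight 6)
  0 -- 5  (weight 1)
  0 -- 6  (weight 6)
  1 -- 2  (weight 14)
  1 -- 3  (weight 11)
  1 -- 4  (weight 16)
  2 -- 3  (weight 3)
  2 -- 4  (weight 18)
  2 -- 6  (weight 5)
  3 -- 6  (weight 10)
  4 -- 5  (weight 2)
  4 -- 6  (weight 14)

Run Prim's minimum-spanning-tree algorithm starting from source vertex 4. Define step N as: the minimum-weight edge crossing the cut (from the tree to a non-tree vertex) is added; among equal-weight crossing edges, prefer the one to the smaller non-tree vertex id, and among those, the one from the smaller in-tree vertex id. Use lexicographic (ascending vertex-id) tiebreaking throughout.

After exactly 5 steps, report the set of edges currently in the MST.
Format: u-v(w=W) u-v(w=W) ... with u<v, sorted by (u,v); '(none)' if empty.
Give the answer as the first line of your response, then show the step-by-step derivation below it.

0-1(w=4) 0-5(w=1) 0-6(w=6) 2-6(w=5) 4-5(w=2)

step 1: add edge 4-5 (w=2); MST = {4-5(w=2)}
step 2: add edge 0-5 (w=1); MST = {0-5(w=1) 4-5(w=2)}
step 3: add edge 0-1 (w=4); MST = {0-1(w=4) 0-5(w=1) 4-5(w=2)}
step 4: add edge 0-6 (w=6); MST = {0-1(w=4) 0-5(w=1) 0-6(w=6) 4-5(w=2)}
step 5: add edge 2-6 (w=5); MST = {0-1(w=4) 0-5(w=1) 0-6(w=6) 2-6(w=5) 4-5(w=2)}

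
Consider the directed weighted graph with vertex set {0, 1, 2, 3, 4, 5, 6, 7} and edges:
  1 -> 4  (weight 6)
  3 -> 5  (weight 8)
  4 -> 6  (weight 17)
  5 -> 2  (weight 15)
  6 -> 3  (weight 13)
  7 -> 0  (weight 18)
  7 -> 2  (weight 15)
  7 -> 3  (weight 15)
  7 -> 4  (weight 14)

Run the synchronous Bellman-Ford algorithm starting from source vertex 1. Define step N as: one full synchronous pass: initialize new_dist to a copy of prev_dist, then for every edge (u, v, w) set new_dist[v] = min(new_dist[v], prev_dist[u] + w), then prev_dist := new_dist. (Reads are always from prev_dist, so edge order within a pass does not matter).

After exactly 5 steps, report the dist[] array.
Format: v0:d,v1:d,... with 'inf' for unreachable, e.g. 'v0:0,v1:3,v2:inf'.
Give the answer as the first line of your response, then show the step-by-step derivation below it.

v0:inf,v1:0,v2:59,v3:36,v4:6,v5:44,v6:23,v7:inf

step 1: dist = v0:inf,v1:0,v2:inf,v3:inf,v4:6,v5:inf,v6:inf,v7:inf
step 2: dist = v0:inf,v1:0,v2:inf,v3:inf,v4:6,v5:inf,v6:23,v7:inf
step 3: dist = v0:inf,v1:0,v2:inf,v3:36,v4:6,v5:inf,v6:23,v7:inf
step 4: dist = v0:inf,v1:0,v2:inf,v3:36,v4:6,v5:44,v6:23,v7:inf
step 5: dist = v0:inf,v1:0,v2:59,v3:36,v4:6,v5:44,v6:23,v7:inf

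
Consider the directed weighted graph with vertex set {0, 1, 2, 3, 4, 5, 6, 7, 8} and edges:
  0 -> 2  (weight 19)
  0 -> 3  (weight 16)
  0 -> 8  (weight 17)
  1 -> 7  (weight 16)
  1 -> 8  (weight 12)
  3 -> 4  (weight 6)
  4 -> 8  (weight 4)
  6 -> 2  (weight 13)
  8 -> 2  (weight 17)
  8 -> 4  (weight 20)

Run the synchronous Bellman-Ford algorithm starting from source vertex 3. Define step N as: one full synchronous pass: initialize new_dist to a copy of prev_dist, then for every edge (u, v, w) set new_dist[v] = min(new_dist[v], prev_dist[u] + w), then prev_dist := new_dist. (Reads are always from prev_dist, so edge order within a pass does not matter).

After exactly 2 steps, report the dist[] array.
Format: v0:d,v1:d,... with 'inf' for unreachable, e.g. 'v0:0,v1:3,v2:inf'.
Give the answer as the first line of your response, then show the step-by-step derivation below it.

v0:inf,v1:inf,v2:inf,v3:0,v4:6,v5:inf,v6:inf,v7:inf,v8:10

step 1: dist = v0:inf,v1:inf,v2:inf,v3:0,v4:6,v5:inf,v6:inf,v7:inf,v8:inf
step 2: dist = v0:inf,v1:inf,v2:inf,v3:0,v4:6,v5:inf,v6:inf,v7:inf,v8:10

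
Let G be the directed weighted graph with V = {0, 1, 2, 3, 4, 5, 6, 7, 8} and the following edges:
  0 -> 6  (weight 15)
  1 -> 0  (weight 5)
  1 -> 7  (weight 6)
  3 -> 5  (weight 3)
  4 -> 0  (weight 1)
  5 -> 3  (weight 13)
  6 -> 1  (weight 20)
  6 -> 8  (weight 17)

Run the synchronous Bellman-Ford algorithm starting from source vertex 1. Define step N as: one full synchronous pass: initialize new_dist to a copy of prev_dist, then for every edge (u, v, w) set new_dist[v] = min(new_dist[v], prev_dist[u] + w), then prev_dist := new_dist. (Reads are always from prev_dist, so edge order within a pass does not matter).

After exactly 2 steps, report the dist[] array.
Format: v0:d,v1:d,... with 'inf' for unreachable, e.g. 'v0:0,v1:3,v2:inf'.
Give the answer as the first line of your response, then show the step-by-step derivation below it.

v0:5,v1:0,v2:inf,v3:inf,v4:inf,v5:inf,v6:20,v7:6,v8:inf

step 1: dist = v0:5,v1:0,v2:inf,v3:inf,v4:inf,v5:inf,v6:inf,v7:6,v8:inf
step 2: dist = v0:5,v1:0,v2:inf,v3:inf,v4:inf,v5:inf,v6:20,v7:6,v8:inf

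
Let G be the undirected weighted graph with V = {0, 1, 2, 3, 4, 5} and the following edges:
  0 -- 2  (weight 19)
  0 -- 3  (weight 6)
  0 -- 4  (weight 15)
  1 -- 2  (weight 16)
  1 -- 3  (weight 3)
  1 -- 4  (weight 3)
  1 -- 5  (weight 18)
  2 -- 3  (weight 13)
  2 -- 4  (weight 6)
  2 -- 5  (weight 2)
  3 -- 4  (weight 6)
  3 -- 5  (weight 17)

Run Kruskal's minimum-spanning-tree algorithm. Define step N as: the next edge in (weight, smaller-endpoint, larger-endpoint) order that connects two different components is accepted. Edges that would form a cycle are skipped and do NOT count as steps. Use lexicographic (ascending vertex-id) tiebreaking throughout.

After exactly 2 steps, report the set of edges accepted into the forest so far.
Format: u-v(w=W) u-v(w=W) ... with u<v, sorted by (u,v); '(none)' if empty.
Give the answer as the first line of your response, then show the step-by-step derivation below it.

1-3(w=3) 2-5(w=2)

step 1: add edge 2-5 (w=2); MST = {2-5(w=2)}
step 2: add edge 1-3 (w=3); MST = {1-3(w=3) 2-5(w=2)}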